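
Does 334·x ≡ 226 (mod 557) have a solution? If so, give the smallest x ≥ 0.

541

gcd(334, 557) = 1, so a unique solution mod 557 exists.
334⁻¹ ≡ 552 (mod 557).
x ≡ 552·226 ≡ 541 (mod 557).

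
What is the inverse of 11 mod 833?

833 = 75·11 + 8
11 = 1·8 + 3
8 = 2·3 + 2
3 = 1·2 + 1
2 = 2·1 + 0
gcd(11, 833) = 1, so the inverse exists.
Bézout: 1 = −4·833 + 303·11.
So 11⁻¹ ≡ 303 (mod 833).

303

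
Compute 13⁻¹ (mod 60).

Apply the Euclidean algorithm and back-substitute:
60 = 4·13 + 8
13 = 1·8 + 5
8 = 1·5 + 3
5 = 1·3 + 2
3 = 1·2 + 1
2 = 2·1 + 0
gcd(13, 60) = 1, so the inverse exists.
Bézout: 1 = 5·60 − 23·13.
So 13⁻¹ ≡ −23 ≡ 37 (mod 60).

37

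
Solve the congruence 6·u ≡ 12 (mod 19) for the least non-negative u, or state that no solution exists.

2

gcd(6, 19) = 1, so a unique solution mod 19 exists.
6⁻¹ ≡ 16 (mod 19).
u ≡ 16·12 ≡ 2 (mod 19).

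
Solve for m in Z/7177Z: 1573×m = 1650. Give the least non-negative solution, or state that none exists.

2912

gcd(1573, 7177) = 1, so a unique solution mod 7177 exists.
1573⁻¹ ≡ 2368 (mod 7177).
m ≡ 2368×1650 ≡ 2912 (mod 7177).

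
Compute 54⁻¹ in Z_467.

320

Apply the Euclidean algorithm and back-substitute:
467 = 8*54 + 35
54 = 1*35 + 19
35 = 1*19 + 16
19 = 1*16 + 3
16 = 5*3 + 1
3 = 3*1 + 0
gcd(54, 467) = 1, so the inverse exists.
Bézout: 1 = 17*467 − 147*54.
So 54⁻¹ ≡ −147 ≡ 320 (mod 467).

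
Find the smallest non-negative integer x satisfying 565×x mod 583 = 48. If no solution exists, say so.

gcd(565, 583) = 1, so a unique solution mod 583 exists.
565⁻¹ ≡ 421 (mod 583).
x ≡ 421×48 ≡ 386 (mod 583).

386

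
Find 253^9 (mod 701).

625

253^1 ≡ 253 (mod 701)
253^2 ≡ 253^2 = 64009 ≡ 218 (mod 701)
253^4 ≡ 218^2 = 47524 ≡ 557 (mod 701)
253^8 ≡ 557^2 = 310249 ≡ 407 (mod 701)
253^9 = 253^8 × 253^1 ≡ 407 × 253 (mod 701).
407 × 253 = 102971 ≡ 625 (mod 701).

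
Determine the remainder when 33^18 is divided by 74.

1

33^1 ≡ 33 (mod 74)
33^2 ≡ 33^2 = 1089 ≡ 53 (mod 74)
33^4 ≡ 53^2 = 2809 ≡ 71 (mod 74)
33^8 ≡ 71^2 = 5041 ≡ 9 (mod 74)
33^16 ≡ 9^2 = 81 ≡ 7 (mod 74)
33^18 = 33^16 × 33^2 ≡ 7 × 53 (mod 74).
7 × 53 = 371 ≡ 1 (mod 74).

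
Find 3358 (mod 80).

78

3358 = 41·80 + 78, so 3358 ≡ 78 (mod 80).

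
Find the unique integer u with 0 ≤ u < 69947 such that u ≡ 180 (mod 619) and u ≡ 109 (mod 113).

31749

619⁻¹ mod 113: 619*90 ≡ 1 (mod 113), so 619⁻¹ ≡ 90.
u = 180 + 619*((109 − 180)*90 mod 113) = 180 + 619*51 = 31749.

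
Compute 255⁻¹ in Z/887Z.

807

887 = 3*255 + 122
255 = 2*122 + 11
122 = 11*11 + 1
11 = 11*1 + 0
gcd(255, 887) = 1, so the inverse exists.
Back-substitute for 1:
1 = 1*122 − 11*11
  = −11*255 + 23*122
  = 23*887 − 80*255
So 255⁻¹ ≡ −80 ≡ 807 (mod 887).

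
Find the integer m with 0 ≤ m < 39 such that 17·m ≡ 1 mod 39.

Run the extended Euclidean algorithm:
39 = 2*17 + 5
17 = 3*5 + 2
5 = 2*2 + 1
2 = 2*1 + 0
gcd(17, 39) = 1, so the inverse exists.
Bézout: 1 = 7*39 − 16*17.
So 17⁻¹ ≡ −16 ≡ 23 (mod 39).

23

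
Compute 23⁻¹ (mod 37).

Run the extended Euclidean algorithm:
37 = 1·23 + 14
23 = 1·14 + 9
14 = 1·9 + 5
9 = 1·5 + 4
5 = 1·4 + 1
4 = 4·1 + 0
gcd(23, 37) = 1, so the inverse exists.
Back-substitute for 1:
1 = 1·5 − 1·4
  = −1·9 + 2·5
  = 2·14 − 3·9
  = −3·23 + 5·14
  = 5·37 − 8·23
So 23⁻¹ ≡ −8 ≡ 29 (mod 37).

29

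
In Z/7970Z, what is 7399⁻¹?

6309

Run the extended Euclidean algorithm:
7970 = 1·7399 + 571
7399 = 12·571 + 547
571 = 1·547 + 24
547 = 22·24 + 19
24 = 1·19 + 5
19 = 3·5 + 4
5 = 1·4 + 1
4 = 4·1 + 0
gcd(7399, 7970) = 1, so the inverse exists.
Bézout: 1 = 1542·7970 − 1661·7399.
So 7399⁻¹ ≡ −1661 ≡ 6309 (mod 7970).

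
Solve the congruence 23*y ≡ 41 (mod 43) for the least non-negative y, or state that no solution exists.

13

gcd(23, 43) = 1, so a unique solution mod 43 exists.
23⁻¹ ≡ 15 (mod 43).
y ≡ 15*41 ≡ 13 (mod 43).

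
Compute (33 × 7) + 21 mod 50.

33 × 7 = 231 ≡ 31 (mod 50)
31 + 21 = 52 ≡ 2 (mod 50)

2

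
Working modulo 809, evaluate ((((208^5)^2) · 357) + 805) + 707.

(208)^5 ≡ 598 (mod 809)
(598)^2 ≡ 26 (mod 809)
26 · 357 = 9282 ≡ 383 (mod 809)
383 + 805 = 1188 ≡ 379 (mod 809)
379 + 707 = 1086 ≡ 277 (mod 809)

277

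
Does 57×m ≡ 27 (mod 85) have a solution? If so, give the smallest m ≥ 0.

81

gcd(57, 85) = 1, so a unique solution mod 85 exists.
57⁻¹ ≡ 3 (mod 85).
m ≡ 3×27 ≡ 81 (mod 85).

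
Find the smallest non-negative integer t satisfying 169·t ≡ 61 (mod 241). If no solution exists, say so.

123

gcd(169, 241) = 1, so a unique solution mod 241 exists.
169⁻¹ ≡ 164 (mod 241).
t ≡ 164·61 ≡ 123 (mod 241).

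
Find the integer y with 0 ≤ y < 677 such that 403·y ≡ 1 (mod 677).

By the extended Euclidean algorithm:
677 = 1*403 + 274
403 = 1*274 + 129
274 = 2*129 + 16
129 = 8*16 + 1
16 = 16*1 + 0
gcd(403, 677) = 1, so the inverse exists.
Bézout: 1 = −25*677 + 42*403.
So 403⁻¹ ≡ 42 (mod 677).

42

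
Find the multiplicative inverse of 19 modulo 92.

By the extended Euclidean algorithm:
92 = 4·19 + 16
19 = 1·16 + 3
16 = 5·3 + 1
3 = 3·1 + 0
gcd(19, 92) = 1, so the inverse exists.
Back-substitute for 1:
1 = 1·16 − 5·3
  = −5·19 + 6·16
  = 6·92 − 29·19
So 19⁻¹ ≡ −29 ≡ 63 (mod 92).

63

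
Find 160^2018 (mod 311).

Compute successive squares:
2018 in binary is 11111100010, i.e. 2018 = 1024 + 512 + 256 + 128 + 64 + 32 + 2.
160^1 ≡ 160 (mod 311)
160^2 ≡ 160^2 = 25600 ≡ 98 (mod 311)
160^4 ≡ 98^2 = 9604 ≡ 274 (mod 311)
160^8 ≡ 274^2 = 75076 ≡ 125 (mod 311)
160^16 ≡ 125^2 = 15625 ≡ 75 (mod 311)
160^32 ≡ 75^2 = 5625 ≡ 27 (mod 311)
160^64 ≡ 27^2 = 729 ≡ 107 (mod 311)
160^128 ≡ 107^2 = 11449 ≡ 253 (mod 311)
160^256 ≡ 253^2 = 64009 ≡ 254 (mod 311)
160^512 ≡ 254^2 = 64516 ≡ 139 (mod 311)
160^1024 ≡ 139^2 = 19321 ≡ 39 (mod 311)
160^2018 = 160^1024 × 160^512 × 160^256 × 160^128 × 160^64 × 160^32 × 160^2 ≡ 39 × 139 × 254 × 253 × 107 × 27 × 98 (mod 311).
Accumulate the product:
39 × 139 = 5421 ≡ 134
134 × 254 = 34036 ≡ 137
137 × 253 = 34661 ≡ 140
140 × 107 = 14980 ≡ 52
52 × 27 = 1404 ≡ 160
160 × 98 = 15680 ≡ 130

130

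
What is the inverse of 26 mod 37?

10

37 = 1·26 + 11
26 = 2·11 + 4
11 = 2·4 + 3
4 = 1·3 + 1
3 = 3·1 + 0
gcd(26, 37) = 1, so the inverse exists.
Back-substitute for 1:
1 = 1·4 − 1·3
  = −1·11 + 3·4
  = 3·26 − 7·11
  = −7·37 + 10·26
So 26⁻¹ ≡ 10 (mod 37).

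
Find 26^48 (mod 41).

Using repeated squaring:
26^1 ≡ 26 (mod 41)
26^2 ≡ 26^2 = 676 ≡ 20 (mod 41)
26^4 ≡ 20^2 = 400 ≡ 31 (mod 41)
26^8 ≡ 31^2 = 961 ≡ 18 (mod 41)
26^16 ≡ 18^2 = 324 ≡ 37 (mod 41)
26^32 ≡ 37^2 = 1369 ≡ 16 (mod 41)
26^48 = 26^32 · 26^16 ≡ 16 · 37 (mod 41).
16 · 37 = 592 ≡ 18 (mod 41).

18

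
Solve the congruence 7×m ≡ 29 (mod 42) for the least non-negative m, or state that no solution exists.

no solution

gcd(7, 42) = 7, and 7 does not divide 29.
So the congruence has no solution.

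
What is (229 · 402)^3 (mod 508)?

40

229 · 402 = 92058 ≡ 110 (mod 508)
(110)^3 ≡ 40 (mod 508)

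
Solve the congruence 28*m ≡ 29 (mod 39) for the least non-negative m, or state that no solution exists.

8

gcd(28, 39) = 1, so a unique solution mod 39 exists.
28⁻¹ ≡ 7 (mod 39).
m ≡ 7*29 ≡ 8 (mod 39).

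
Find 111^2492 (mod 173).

132

2492 in binary is 100110111100, i.e. 2492 = 2048 + 256 + 128 + 32 + 16 + 8 + 4.
111^1 ≡ 111 (mod 173)
111^2 ≡ 111^2 = 12321 ≡ 38 (mod 173)
111^4 ≡ 38^2 = 1444 ≡ 60 (mod 173)
111^8 ≡ 60^2 = 3600 ≡ 140 (mod 173)
111^16 ≡ 140^2 = 19600 ≡ 51 (mod 173)
111^32 ≡ 51^2 = 2601 ≡ 6 (mod 173)
111^64 ≡ 6^2 = 36 (mod 173)
111^128 ≡ 36^2 = 1296 ≡ 85 (mod 173)
111^256 ≡ 85^2 = 7225 ≡ 132 (mod 173)
111^512 ≡ 132^2 = 17424 ≡ 124 (mod 173)
111^1024 ≡ 124^2 = 15376 ≡ 152 (mod 173)
111^2048 ≡ 152^2 = 23104 ≡ 95 (mod 173)
111^2492 = 111^2048 · 111^256 · 111^128 · 111^32 · 111^16 · 111^8 · 111^4 ≡ 95 · 132 · 85 · 6 · 51 · 140 · 60 (mod 173).
Accumulate the product:
95 · 132 = 12540 ≡ 84
84 · 85 = 7140 ≡ 47
47 · 6 = 282 ≡ 109
109 · 51 = 5559 ≡ 23
23 · 140 = 3220 ≡ 106
106 · 60 = 6360 ≡ 132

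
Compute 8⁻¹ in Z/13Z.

5

By the extended Euclidean algorithm:
13 = 1×8 + 5
8 = 1×5 + 3
5 = 1×3 + 2
3 = 1×2 + 1
2 = 2×1 + 0
gcd(8, 13) = 1, so the inverse exists.
Back-substitute for 1:
1 = 1×3 − 1×2
  = −1×5 + 2×3
  = 2×8 − 3×5
  = −3×13 + 5×8
So 8⁻¹ ≡ 5 (mod 13).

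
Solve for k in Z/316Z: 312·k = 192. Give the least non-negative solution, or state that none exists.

31

gcd(312, 316) = 4, and 4 | 192, so solutions exist.
Divide through by 4: 78·k ≡ 48 mod 79.
78⁻¹ ≡ 78 (mod 79).
k ≡ 78·48 ≡ 31 (mod 79).
The smallest non-negative solution is k = 31.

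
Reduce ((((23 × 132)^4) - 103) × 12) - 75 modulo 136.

97

23 × 132 = 3036 ≡ 44 (mod 136)
(44)^4 ≡ 72 (mod 136)
72 - 103 = -31 ≡ 105 (mod 136)
105 × 12 = 1260 ≡ 36 (mod 136)
36 - 75 = -39 ≡ 97 (mod 136)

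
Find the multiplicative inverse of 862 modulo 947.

869

Apply the Euclidean algorithm and back-substitute:
947 = 1×862 + 85
862 = 10×85 + 12
85 = 7×12 + 1
12 = 12×1 + 0
gcd(862, 947) = 1, so the inverse exists.
Back-substitute for 1:
1 = 1×85 − 7×12
  = −7×862 + 71×85
  = 71×947 − 78×862
So 862⁻¹ ≡ −78 ≡ 869 (mod 947).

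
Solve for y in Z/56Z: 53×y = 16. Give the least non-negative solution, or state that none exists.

gcd(53, 56) = 1, so a unique solution mod 56 exists.
53⁻¹ ≡ 37 (mod 56).
y ≡ 37×16 ≡ 32 (mod 56).

32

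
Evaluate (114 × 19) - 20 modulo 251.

138

114 × 19 = 2166 ≡ 158 (mod 251)
158 - 20 = 138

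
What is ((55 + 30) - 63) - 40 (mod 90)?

55 + 30 = 85
85 - 63 = 22
22 - 40 = -18 ≡ 72 (mod 90)

72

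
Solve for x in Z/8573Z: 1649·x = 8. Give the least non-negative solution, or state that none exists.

6691

gcd(1649, 8573) = 1, so a unique solution mod 8573 exists.
1649⁻¹ ≡ 1908 (mod 8573).
x ≡ 1908·8 ≡ 6691 (mod 8573).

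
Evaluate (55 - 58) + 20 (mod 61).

55 - 58 = -3 ≡ 58 (mod 61)
58 + 20 = 78 ≡ 17 (mod 61)

17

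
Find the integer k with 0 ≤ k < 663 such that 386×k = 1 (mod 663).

663 = 1*386 + 277
386 = 1*277 + 109
277 = 2*109 + 59
109 = 1*59 + 50
59 = 1*50 + 9
50 = 5*9 + 5
9 = 1*5 + 4
5 = 1*4 + 1
4 = 4*1 + 0
gcd(386, 663) = 1, so the inverse exists.
Back-substitute for 1:
1 = 1*5 − 1*4
  = −1*9 + 2*5
  = 2*50 − 11*9
  = −11*59 + 13*50
  = 13*109 − 24*59
  = −24*277 + 61*109
  = 61*386 − 85*277
  = −85*663 + 146*386
So 386⁻¹ ≡ 146 (mod 663).

146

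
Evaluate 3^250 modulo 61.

1

Compute successive squares:
250 in binary is 11111010, i.e. 250 = 128 + 64 + 32 + 16 + 8 + 2.
3^1 ≡ 3 (mod 61)
3^2 ≡ 3^2 = 9 (mod 61)
3^4 ≡ 9^2 = 81 ≡ 20 (mod 61)
3^8 ≡ 20^2 = 400 ≡ 34 (mod 61)
3^16 ≡ 34^2 = 1156 ≡ 58 (mod 61)
3^32 ≡ 58^2 = 3364 ≡ 9 (mod 61)
3^64 ≡ 9^2 = 81 ≡ 20 (mod 61)
3^128 ≡ 20^2 = 400 ≡ 34 (mod 61)
3^250 = 3^128 × 3^64 × 3^32 × 3^16 × 3^8 × 3^2 ≡ 34 × 20 × 9 × 58 × 34 × 9 (mod 61).
Accumulate the product:
34 × 20 = 680 ≡ 9
9 × 9 = 81 ≡ 20
20 × 58 = 1160 ≡ 1
1 × 34 = 34
34 × 9 = 306 ≡ 1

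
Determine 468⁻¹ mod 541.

Apply the Euclidean algorithm and back-substitute:
541 = 1×468 + 73
468 = 6×73 + 30
73 = 2×30 + 13
30 = 2×13 + 4
13 = 3×4 + 1
4 = 4×1 + 0
gcd(468, 541) = 1, so the inverse exists.
Bézout: 1 = 109×541 − 126×468.
So 468⁻¹ ≡ −126 ≡ 415 (mod 541).

415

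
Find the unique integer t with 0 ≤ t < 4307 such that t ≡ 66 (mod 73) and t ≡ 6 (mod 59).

1599

73⁻¹ mod 59: 73*38 ≡ 1 (mod 59), so 73⁻¹ ≡ 38.
t = 66 + 73*((6 − 66)*38 mod 59) = 66 + 73*21 = 1599.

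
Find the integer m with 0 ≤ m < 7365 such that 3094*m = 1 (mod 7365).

1264

Run the extended Euclidean algorithm:
7365 = 2×3094 + 1177
3094 = 2×1177 + 740
1177 = 1×740 + 437
740 = 1×437 + 303
437 = 1×303 + 134
303 = 2×134 + 35
134 = 3×35 + 29
35 = 1×29 + 6
29 = 4×6 + 5
6 = 1×5 + 1
5 = 5×1 + 0
gcd(3094, 7365) = 1, so the inverse exists.
Bézout: 1 = −531×7365 + 1264×3094.
So 3094⁻¹ ≡ 1264 (mod 7365).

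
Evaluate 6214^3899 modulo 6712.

1184

Compute successive squares:
6214^1 ≡ 6214 (mod 6712)
6214^2 ≡ 6214^2 = 38613796 ≡ 6372 (mod 6712)
6214^4 ≡ 6372^2 = 40602384 ≡ 1496 (mod 6712)
6214^8 ≡ 1496^2 = 2238016 ≡ 2920 (mod 6712)
6214^16 ≡ 2920^2 = 8526400 ≡ 2160 (mod 6712)
6214^32 ≡ 2160^2 = 4665600 ≡ 760 (mod 6712)
6214^64 ≡ 760^2 = 577600 ≡ 368 (mod 6712)
6214^128 ≡ 368^2 = 135424 ≡ 1184 (mod 6712)
6214^256 ≡ 1184^2 = 1401856 ≡ 5760 (mod 6712)
6214^512 ≡ 5760^2 = 33177600 ≡ 184 (mod 6712)
6214^1024 ≡ 184^2 = 33856 ≡ 296 (mod 6712)
6214^2048 ≡ 296^2 = 87616 ≡ 360 (mod 6712)
6214^3899 = 6214^2048 · 6214^1024 · 6214^512 · 6214^256 · 6214^32 · 6214^16 · 6214^8 · 6214^2 · 6214^1 ≡ 360 · 296 · 184 · 5760 · 760 · 2160 · 2920 · 6372 · 6214 (mod 6712).
Accumulate the product:
360 · 296 = 106560 ≡ 5880
5880 · 184 = 1081920 ≡ 1288
1288 · 5760 = 7418880 ≡ 2120
2120 · 760 = 1611200 ≡ 320
320 · 2160 = 691200 ≡ 6576
6576 · 2920 = 19201920 ≡ 5600
5600 · 6372 = 35683200 ≡ 2208
2208 · 6214 = 13720512 ≡ 1184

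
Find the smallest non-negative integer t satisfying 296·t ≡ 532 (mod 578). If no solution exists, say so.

gcd(296, 578) = 2, and 2 | 532, so solutions exist.
Divide through by 2: 148·t ≡ 266 (mod 289).
148⁻¹ ≡ 248 (mod 289).
t ≡ 248·266 ≡ 76 (mod 289).
The smallest non-negative solution is t = 76.

76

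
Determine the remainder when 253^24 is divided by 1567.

778

By square-and-multiply:
253^1 ≡ 253 (mod 1567)
253^2 ≡ 253^2 = 64009 ≡ 1329 (mod 1567)
253^4 ≡ 1329^2 = 1766241 ≡ 232 (mod 1567)
253^8 ≡ 232^2 = 53824 ≡ 546 (mod 1567)
253^16 ≡ 546^2 = 298116 ≡ 386 (mod 1567)
253^24 = 253^16 × 253^8 ≡ 386 × 546 (mod 1567).
386 × 546 = 210756 ≡ 778 (mod 1567).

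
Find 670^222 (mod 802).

670^1 ≡ 670 (mod 802)
670^2 ≡ 670^2 = 448900 ≡ 582 (mod 802)
670^4 ≡ 582^2 = 338724 ≡ 280 (mod 802)
670^8 ≡ 280^2 = 78400 ≡ 606 (mod 802)
670^16 ≡ 606^2 = 367236 ≡ 722 (mod 802)
670^32 ≡ 722^2 = 521284 ≡ 786 (mod 802)
670^64 ≡ 786^2 = 617796 ≡ 256 (mod 802)
670^128 ≡ 256^2 = 65536 ≡ 574 (mod 802)
670^222 = 670^128 · 670^64 · 670^16 · 670^8 · 670^4 · 670^2 ≡ 574 · 256 · 722 · 606 · 280 · 582 (mod 802).
Accumulate the product:
574 · 256 = 146944 ≡ 178
178 · 722 = 128516 ≡ 196
196 · 606 = 118776 ≡ 80
80 · 280 = 22400 ≡ 746
746 · 582 = 434172 ≡ 290

290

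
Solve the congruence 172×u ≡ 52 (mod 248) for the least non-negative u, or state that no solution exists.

45

gcd(172, 248) = 4, and 4 | 52, so solutions exist.
Divide through by 4: 43×u ≡ 13 mod 62.
43⁻¹ ≡ 13 (mod 62).
u ≡ 13×13 ≡ 45 (mod 62).
The smallest non-negative solution is u = 45.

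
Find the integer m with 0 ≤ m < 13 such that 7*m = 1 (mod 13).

2

13 = 1×7 + 6
7 = 1×6 + 1
6 = 6×1 + 0
gcd(7, 13) = 1, so the inverse exists.
Back-substitute for 1:
1 = 1×7 − 1×6
  = −1×13 + 2×7
So 7⁻¹ ≡ 2 (mod 13).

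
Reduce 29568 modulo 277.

29568 = 106×277 + 206, so 29568 ≡ 206 (mod 277).

206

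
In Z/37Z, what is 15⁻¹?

5

37 = 2*15 + 7
15 = 2*7 + 1
7 = 7*1 + 0
gcd(15, 37) = 1, so the inverse exists.
Bézout: 1 = −2*37 + 5*15.
So 15⁻¹ ≡ 5 (mod 37).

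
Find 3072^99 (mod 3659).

99 in binary is 1100011, i.e. 99 = 64 + 32 + 2 + 1.
3072^1 ≡ 3072 (mod 3659)
3072^2 ≡ 3072^2 = 9437184 ≡ 623 (mod 3659)
3072^4 ≡ 623^2 = 388129 ≡ 275 (mod 3659)
3072^8 ≡ 275^2 = 75625 ≡ 2445 (mod 3659)
3072^16 ≡ 2445^2 = 5978025 ≡ 2878 (mod 3659)
3072^32 ≡ 2878^2 = 8282884 ≡ 2567 (mod 3659)
3072^64 ≡ 2567^2 = 6589489 ≡ 3289 (mod 3659)
3072^99 = 3072^64 * 3072^32 * 3072^2 * 3072^1 ≡ 3289 * 2567 * 623 * 3072 (mod 3659).
Accumulate the product:
3289 * 2567 = 8442863 ≡ 1550
1550 * 623 = 965650 ≡ 3333
3333 * 3072 = 10238976 ≡ 1094

1094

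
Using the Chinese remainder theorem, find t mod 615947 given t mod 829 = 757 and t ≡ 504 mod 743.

277643

829⁻¹ mod 743: 829×216 ≡ 1 (mod 743), so 829⁻¹ ≡ 216.
t = 757 + 829×((504 − 757)×216 mod 743) = 757 + 829×334 = 277643.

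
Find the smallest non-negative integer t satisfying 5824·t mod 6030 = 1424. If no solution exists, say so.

gcd(5824, 6030) = 2, and 2 | 1424, so solutions exist.
Divide through by 2: 2912·t ≡ 712 mod 3015.
2912⁻¹ ≡ 2693 (mod 3015).
t ≡ 2693·712 ≡ 2891 (mod 3015).
The smallest non-negative solution is t = 2891.

2891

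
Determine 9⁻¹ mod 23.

Apply the Euclidean algorithm and back-substitute:
23 = 2*9 + 5
9 = 1*5 + 4
5 = 1*4 + 1
4 = 4*1 + 0
gcd(9, 23) = 1, so the inverse exists.
Back-substitute for 1:
1 = 1*5 − 1*4
  = −1*9 + 2*5
  = 2*23 − 5*9
So 9⁻¹ ≡ −5 ≡ 18 (mod 23).

18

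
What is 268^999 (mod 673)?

663

999 in binary is 1111100111, i.e. 999 = 512 + 256 + 128 + 64 + 32 + 4 + 2 + 1.
268^1 ≡ 268 (mod 673)
268^2 ≡ 268^2 = 71824 ≡ 486 (mod 673)
268^4 ≡ 486^2 = 236196 ≡ 646 (mod 673)
268^8 ≡ 646^2 = 417316 ≡ 56 (mod 673)
268^16 ≡ 56^2 = 3136 ≡ 444 (mod 673)
268^32 ≡ 444^2 = 197136 ≡ 620 (mod 673)
268^64 ≡ 620^2 = 384400 ≡ 117 (mod 673)
268^128 ≡ 117^2 = 13689 ≡ 229 (mod 673)
268^256 ≡ 229^2 = 52441 ≡ 620 (mod 673)
268^512 ≡ 620^2 = 384400 ≡ 117 (mod 673)
268^999 = 268^512 * 268^256 * 268^128 * 268^64 * 268^32 * 268^4 * 268^2 * 268^1 ≡ 117 * 620 * 229 * 117 * 620 * 646 * 486 * 268 (mod 673).
Accumulate the product:
117 * 620 = 72540 ≡ 529
529 * 229 = 121141 ≡ 1
1 * 117 = 117
117 * 620 = 72540 ≡ 529
529 * 646 = 341734 ≡ 523
523 * 486 = 254178 ≡ 457
457 * 268 = 122476 ≡ 663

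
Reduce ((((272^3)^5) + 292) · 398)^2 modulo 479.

137

(272)^3 ≡ 379 (mod 479)
(379)^5 ≡ 133 (mod 479)
133 + 292 = 425
425 · 398 = 169150 ≡ 63 (mod 479)
(63)^2 ≡ 137 (mod 479)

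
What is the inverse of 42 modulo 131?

78

131 = 3*42 + 5
42 = 8*5 + 2
5 = 2*2 + 1
2 = 2*1 + 0
gcd(42, 131) = 1, so the inverse exists.
Bézout: 1 = 17*131 − 53*42.
So 42⁻¹ ≡ −53 ≡ 78 (mod 131).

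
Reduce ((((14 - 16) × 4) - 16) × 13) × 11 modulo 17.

2

14 - 16 = -2 ≡ 15 (mod 17)
15 × 4 = 60 ≡ 9 (mod 17)
9 - 16 = -7 ≡ 10 (mod 17)
10 × 13 = 130 ≡ 11 (mod 17)
11 × 11 = 121 ≡ 2 (mod 17)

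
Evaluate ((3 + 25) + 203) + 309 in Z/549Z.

540

3 + 25 = 28
28 + 203 = 231
231 + 309 = 540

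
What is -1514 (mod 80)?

-1514 = -19·80 + 6, so -1514 ≡ 6 (mod 80).

6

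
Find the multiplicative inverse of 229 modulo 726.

577

726 = 3×229 + 39
229 = 5×39 + 34
39 = 1×34 + 5
34 = 6×5 + 4
5 = 1×4 + 1
4 = 4×1 + 0
gcd(229, 726) = 1, so the inverse exists.
Bézout: 1 = 47×726 − 149×229.
So 229⁻¹ ≡ −149 ≡ 577 (mod 726).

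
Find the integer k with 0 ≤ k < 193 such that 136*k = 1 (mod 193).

Run the extended Euclidean algorithm:
193 = 1*136 + 57
136 = 2*57 + 22
57 = 2*22 + 13
22 = 1*13 + 9
13 = 1*9 + 4
9 = 2*4 + 1
4 = 4*1 + 0
gcd(136, 193) = 1, so the inverse exists.
Bézout: 1 = −31*193 + 44*136.
So 136⁻¹ ≡ 44 (mod 193).

44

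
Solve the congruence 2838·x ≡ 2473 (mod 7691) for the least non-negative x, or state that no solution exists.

gcd(2838, 7691) = 1, so a unique solution mod 7691 exists.
2838⁻¹ ≡ 3710 (mod 7691).
x ≡ 3710·2473 ≡ 7158 (mod 7691).

7158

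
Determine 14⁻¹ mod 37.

37 = 2*14 + 9
14 = 1*9 + 5
9 = 1*5 + 4
5 = 1*4 + 1
4 = 4*1 + 0
gcd(14, 37) = 1, so the inverse exists.
Back-substitute for 1:
1 = 1*5 − 1*4
  = −1*9 + 2*5
  = 2*14 − 3*9
  = −3*37 + 8*14
So 14⁻¹ ≡ 8 (mod 37).

8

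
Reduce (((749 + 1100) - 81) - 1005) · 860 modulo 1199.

749 + 1100 = 1849 ≡ 650 (mod 1199)
650 - 81 = 569
569 - 1005 = -436 ≡ 763 (mod 1199)
763 · 860 = 656180 ≡ 327 (mod 1199)

327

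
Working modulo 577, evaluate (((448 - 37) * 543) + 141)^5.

43

448 - 37 = 411
411 * 543 = 223173 ≡ 451 (mod 577)
451 + 141 = 592 ≡ 15 (mod 577)
(15)^5 ≡ 43 (mod 577)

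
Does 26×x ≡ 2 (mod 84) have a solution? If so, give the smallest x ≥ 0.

gcd(26, 84) = 2, and 2 | 2, so solutions exist.
Divide through by 2: 13×x ≡ 1 (mod 42).
13⁻¹ ≡ 13 (mod 42).
x ≡ 13×1 ≡ 13 (mod 42).
The smallest non-negative solution is x = 13.

13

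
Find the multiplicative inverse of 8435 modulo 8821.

5416

8821 = 1*8435 + 386
8435 = 21*386 + 329
386 = 1*329 + 57
329 = 5*57 + 44
57 = 1*44 + 13
44 = 3*13 + 5
13 = 2*5 + 3
5 = 1*3 + 2
3 = 1*2 + 1
2 = 2*1 + 0
gcd(8435, 8821) = 1, so the inverse exists.
Bézout: 1 = 3256*8821 − 3405*8435.
So 8435⁻¹ ≡ −3405 ≡ 5416 (mod 8821).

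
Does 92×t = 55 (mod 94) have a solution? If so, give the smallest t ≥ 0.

no solution

gcd(92, 94) = 2, and 2 does not divide 55.
So the congruence has no solution.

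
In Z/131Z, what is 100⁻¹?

38

By the extended Euclidean algorithm:
131 = 1*100 + 31
100 = 3*31 + 7
31 = 4*7 + 3
7 = 2*3 + 1
3 = 3*1 + 0
gcd(100, 131) = 1, so the inverse exists.
Back-substitute for 1:
1 = 1*7 − 2*3
  = −2*31 + 9*7
  = 9*100 − 29*31
  = −29*131 + 38*100
So 100⁻¹ ≡ 38 (mod 131).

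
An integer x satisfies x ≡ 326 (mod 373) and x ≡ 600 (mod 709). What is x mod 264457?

373⁻¹ mod 709: 373·230 ≡ 1 (mod 709), so 373⁻¹ ≡ 230.
x = 326 + 373·((600 − 326)·230 mod 709) = 326 + 373·628 = 234570.

234570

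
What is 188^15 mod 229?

21

Using repeated squaring:
15 in binary is 1111, i.e. 15 = 8 + 4 + 2 + 1.
188^1 ≡ 188 (mod 229)
188^2 ≡ 188^2 = 35344 ≡ 78 (mod 229)
188^4 ≡ 78^2 = 6084 ≡ 130 (mod 229)
188^8 ≡ 130^2 = 16900 ≡ 183 (mod 229)
188^15 = 188^8 * 188^4 * 188^2 * 188^1 ≡ 183 * 130 * 78 * 188 (mod 229).
Accumulate the product:
183 * 130 = 23790 ≡ 203
203 * 78 = 15834 ≡ 33
33 * 188 = 6204 ≡ 21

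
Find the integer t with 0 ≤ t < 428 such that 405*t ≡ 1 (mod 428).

93

Run the extended Euclidean algorithm:
428 = 1*405 + 23
405 = 17*23 + 14
23 = 1*14 + 9
14 = 1*9 + 5
9 = 1*5 + 4
5 = 1*4 + 1
4 = 4*1 + 0
gcd(405, 428) = 1, so the inverse exists.
Bézout: 1 = −88*428 + 93*405.
So 405⁻¹ ≡ 93 (mod 428).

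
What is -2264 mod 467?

-2264 = -5·467 + 71, so -2264 ≡ 71 (mod 467).

71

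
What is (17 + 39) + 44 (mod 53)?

17 + 39 = 56 ≡ 3 (mod 53)
3 + 44 = 47

47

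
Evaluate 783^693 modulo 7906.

7637

693 in binary is 1010110101, i.e. 693 = 512 + 128 + 32 + 16 + 4 + 1.
783^1 ≡ 783 (mod 7906)
783^2 ≡ 783^2 = 613089 ≡ 4327 (mod 7906)
783^4 ≡ 4327^2 = 18722929 ≡ 1521 (mod 7906)
783^8 ≡ 1521^2 = 2313441 ≡ 4889 (mod 7906)
783^16 ≡ 4889^2 = 23902321 ≡ 2483 (mod 7906)
783^32 ≡ 2483^2 = 6165289 ≡ 6515 (mod 7906)
783^64 ≡ 6515^2 = 42445225 ≡ 5817 (mod 7906)
783^128 ≡ 5817^2 = 33837489 ≡ 7715 (mod 7906)
783^256 ≡ 7715^2 = 59521225 ≡ 4857 (mod 7906)
783^512 ≡ 4857^2 = 23590449 ≡ 6851 (mod 7906)
783^693 = 783^512 · 783^128 · 783^32 · 783^16 · 783^4 · 783^1 ≡ 6851 · 7715 · 6515 · 2483 · 1521 · 783 (mod 7906).
Accumulate the product:
6851 · 7715 = 52855465 ≡ 3855
3855 · 6515 = 25115325 ≡ 5869
5869 · 2483 = 14572727 ≡ 1969
1969 · 1521 = 2994849 ≡ 6381
6381 · 783 = 4996323 ≡ 7637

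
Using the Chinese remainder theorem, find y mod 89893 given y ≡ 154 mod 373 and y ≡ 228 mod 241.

80722

373⁻¹ mod 241: 373×42 ≡ 1 (mod 241), so 373⁻¹ ≡ 42.
y = 154 + 373×((228 − 154)×42 mod 241) = 154 + 373×216 = 80722.
Check: 80722 mod 373 = 154, 80722 mod 241 = 228. ✓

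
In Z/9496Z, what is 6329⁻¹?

Run the extended Euclidean algorithm:
9496 = 1*6329 + 3167
6329 = 1*3167 + 3162
3167 = 1*3162 + 5
3162 = 632*5 + 2
5 = 2*2 + 1
2 = 2*1 + 0
gcd(6329, 9496) = 1, so the inverse exists.
Bézout: 1 = 2532*9496 − 3799*6329.
So 6329⁻¹ ≡ −3799 ≡ 5697 (mod 9496).

5697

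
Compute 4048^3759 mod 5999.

By square-and-multiply:
3759 in binary is 111010101111, i.e. 3759 = 2048 + 1024 + 512 + 128 + 32 + 8 + 4 + 2 + 1.
4048^1 ≡ 4048 (mod 5999)
4048^2 ≡ 4048^2 = 16386304 ≡ 3035 (mod 5999)
4048^4 ≡ 3035^2 = 9211225 ≡ 2760 (mod 5999)
4048^8 ≡ 2760^2 = 7617600 ≡ 4869 (mod 5999)
4048^16 ≡ 4869^2 = 23707161 ≡ 5112 (mod 5999)
4048^32 ≡ 5112^2 = 26132544 ≡ 900 (mod 5999)
4048^64 ≡ 900^2 = 810000 ≡ 135 (mod 5999)
4048^128 ≡ 135^2 = 18225 ≡ 228 (mod 5999)
4048^256 ≡ 228^2 = 51984 ≡ 3992 (mod 5999)
4048^512 ≡ 3992^2 = 15936064 ≡ 2720 (mod 5999)
4048^1024 ≡ 2720^2 = 7398400 ≡ 1633 (mod 5999)
4048^2048 ≡ 1633^2 = 2666689 ≡ 3133 (mod 5999)
4048^3759 = 4048^2048 · 4048^1024 · 4048^512 · 4048^128 · 4048^32 · 4048^8 · 4048^4 · 4048^2 · 4048^1 ≡ 3133 · 1633 · 2720 · 228 · 900 · 4869 · 2760 · 3035 · 4048 (mod 5999).
Accumulate the product:
3133 · 1633 = 5116189 ≡ 5041
5041 · 2720 = 13711520 ≡ 3805
3805 · 228 = 867540 ≡ 3684
3684 · 900 = 3315600 ≡ 4152
4152 · 4869 = 20216088 ≡ 5457
5457 · 2760 = 15061320 ≡ 3830
3830 · 3035 = 11624050 ≡ 3987
3987 · 4048 = 16139376 ≡ 2066

2066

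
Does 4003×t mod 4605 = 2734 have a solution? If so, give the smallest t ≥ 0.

2428

gcd(4003, 4605) = 1, so a unique solution mod 4605 exists.
4003⁻¹ ≡ 742 (mod 4605).
t ≡ 742×2734 ≡ 2428 (mod 4605).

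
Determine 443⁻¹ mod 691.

691 = 1·443 + 248
443 = 1·248 + 195
248 = 1·195 + 53
195 = 3·53 + 36
53 = 1·36 + 17
36 = 2·17 + 2
17 = 8·2 + 1
2 = 2·1 + 0
gcd(443, 691) = 1, so the inverse exists.
Back-substitute for 1:
1 = 1·17 − 8·2
  = −8·36 + 17·17
  = 17·53 − 25·36
  = −25·195 + 92·53
  = 92·248 − 117·195
  = −117·443 + 209·248
  = 209·691 − 326·443
So 443⁻¹ ≡ −326 ≡ 365 (mod 691).

365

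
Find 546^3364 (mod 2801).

Compute successive squares:
546^1 ≡ 546 (mod 2801)
546^2 ≡ 546^2 = 298116 ≡ 1210 (mod 2801)
546^4 ≡ 1210^2 = 1464100 ≡ 1978 (mod 2801)
546^8 ≡ 1978^2 = 3912484 ≡ 2288 (mod 2801)
546^16 ≡ 2288^2 = 5234944 ≡ 2676 (mod 2801)
546^32 ≡ 2676^2 = 7160976 ≡ 1620 (mod 2801)
546^64 ≡ 1620^2 = 2624400 ≡ 2664 (mod 2801)
546^128 ≡ 2664^2 = 7096896 ≡ 1963 (mod 2801)
546^256 ≡ 1963^2 = 3853369 ≡ 1994 (mod 2801)
546^512 ≡ 1994^2 = 3976036 ≡ 1417 (mod 2801)
546^1024 ≡ 1417^2 = 2007889 ≡ 2373 (mod 2801)
546^2048 ≡ 2373^2 = 5631129 ≡ 1119 (mod 2801)
546^3364 = 546^2048 × 546^1024 × 546^256 × 546^32 × 546^4 ≡ 1119 × 2373 × 1994 × 1620 × 1978 (mod 2801).
Accumulate the product:
1119 × 2373 = 2655387 ≡ 39
39 × 1994 = 77766 ≡ 2139
2139 × 1620 = 3465180 ≡ 343
343 × 1978 = 678454 ≡ 612

612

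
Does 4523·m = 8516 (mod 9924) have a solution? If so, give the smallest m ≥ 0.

gcd(4523, 9924) = 1, so a unique solution mod 9924 exists.
4523⁻¹ ≡ 9551 (mod 9924).
m ≡ 9551·8516 ≡ 9136 (mod 9924).

9136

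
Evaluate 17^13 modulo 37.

By square-and-multiply:
17^1 ≡ 17 (mod 37)
17^2 ≡ 17^2 = 289 ≡ 30 (mod 37)
17^4 ≡ 30^2 = 900 ≡ 12 (mod 37)
17^8 ≡ 12^2 = 144 ≡ 33 (mod 37)
17^13 = 17^8 × 17^4 × 17^1 ≡ 33 × 12 × 17 (mod 37).
Accumulate the product:
33 × 12 = 396 ≡ 26
26 × 17 = 442 ≡ 35

35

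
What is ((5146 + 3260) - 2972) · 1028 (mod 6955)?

1287

5146 + 3260 = 8406 ≡ 1451 (mod 6955)
1451 - 2972 = -1521 ≡ 5434 (mod 6955)
5434 · 1028 = 5586152 ≡ 1287 (mod 6955)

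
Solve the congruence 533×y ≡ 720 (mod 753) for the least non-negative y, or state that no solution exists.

gcd(533, 753) = 1, so a unique solution mod 753 exists.
533⁻¹ ≡ 332 (mod 753).
y ≡ 332×720 ≡ 339 (mod 753).

339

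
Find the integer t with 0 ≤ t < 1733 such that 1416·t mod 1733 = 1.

82

Run the extended Euclidean algorithm:
1733 = 1·1416 + 317
1416 = 4·317 + 148
317 = 2·148 + 21
148 = 7·21 + 1
21 = 21·1 + 0
gcd(1416, 1733) = 1, so the inverse exists.
Back-substitute for 1:
1 = 1·148 − 7·21
  = −7·317 + 15·148
  = 15·1416 − 67·317
  = −67·1733 + 82·1416
So 1416⁻¹ ≡ 82 (mod 1733).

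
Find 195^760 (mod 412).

Compute successive squares:
195^1 ≡ 195 (mod 412)
195^2 ≡ 195^2 = 38025 ≡ 121 (mod 412)
195^4 ≡ 121^2 = 14641 ≡ 221 (mod 412)
195^8 ≡ 221^2 = 48841 ≡ 225 (mod 412)
195^16 ≡ 225^2 = 50625 ≡ 361 (mod 412)
195^32 ≡ 361^2 = 130321 ≡ 129 (mod 412)
195^64 ≡ 129^2 = 16641 ≡ 161 (mod 412)
195^128 ≡ 161^2 = 25921 ≡ 377 (mod 412)
195^256 ≡ 377^2 = 142129 ≡ 401 (mod 412)
195^512 ≡ 401^2 = 160801 ≡ 121 (mod 412)
195^760 = 195^512 * 195^128 * 195^64 * 195^32 * 195^16 * 195^8 ≡ 121 * 377 * 161 * 129 * 361 * 225 (mod 412).
Accumulate the product:
121 * 377 = 45617 ≡ 297
297 * 161 = 47817 ≡ 25
25 * 129 = 3225 ≡ 341
341 * 361 = 123101 ≡ 325
325 * 225 = 73125 ≡ 201

201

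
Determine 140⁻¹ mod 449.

Run the extended Euclidean algorithm:
449 = 3·140 + 29
140 = 4·29 + 24
29 = 1·24 + 5
24 = 4·5 + 4
5 = 1·4 + 1
4 = 4·1 + 0
gcd(140, 449) = 1, so the inverse exists.
Back-substitute for 1:
1 = 1·5 − 1·4
  = −1·24 + 5·5
  = 5·29 − 6·24
  = −6·140 + 29·29
  = 29·449 − 93·140
So 140⁻¹ ≡ −93 ≡ 356 (mod 449).

356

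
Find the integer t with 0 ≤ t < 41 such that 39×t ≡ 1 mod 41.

20

41 = 1·39 + 2
39 = 19·2 + 1
2 = 2·1 + 0
gcd(39, 41) = 1, so the inverse exists.
Back-substitute for 1:
1 = 1·39 − 19·2
  = −19·41 + 20·39
So 39⁻¹ ≡ 20 (mod 41).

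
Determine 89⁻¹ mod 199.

199 = 2×89 + 21
89 = 4×21 + 5
21 = 4×5 + 1
5 = 5×1 + 0
gcd(89, 199) = 1, so the inverse exists.
Bézout: 1 = 17×199 − 38×89.
So 89⁻¹ ≡ −38 ≡ 161 (mod 199).

161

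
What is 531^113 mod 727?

457

By square-and-multiply:
113 in binary is 1110001, i.e. 113 = 64 + 32 + 16 + 1.
531^1 ≡ 531 (mod 727)
531^2 ≡ 531^2 = 281961 ≡ 612 (mod 727)
531^4 ≡ 612^2 = 374544 ≡ 139 (mod 727)
531^8 ≡ 139^2 = 19321 ≡ 419 (mod 727)
531^16 ≡ 419^2 = 175561 ≡ 354 (mod 727)
531^32 ≡ 354^2 = 125316 ≡ 272 (mod 727)
531^64 ≡ 272^2 = 73984 ≡ 557 (mod 727)
531^113 = 531^64 × 531^32 × 531^16 × 531^1 ≡ 557 × 272 × 354 × 531 (mod 727).
Accumulate the product:
557 × 272 = 151504 ≡ 288
288 × 354 = 101952 ≡ 172
172 × 531 = 91332 ≡ 457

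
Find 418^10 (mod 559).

296

By square-and-multiply:
10 in binary is 1010, i.e. 10 = 8 + 2.
418^1 ≡ 418 (mod 559)
418^2 ≡ 418^2 = 174724 ≡ 316 (mod 559)
418^4 ≡ 316^2 = 99856 ≡ 354 (mod 559)
418^8 ≡ 354^2 = 125316 ≡ 100 (mod 559)
418^10 = 418^8 × 418^2 ≡ 100 × 316 (mod 559).
100 × 316 = 31600 ≡ 296 (mod 559).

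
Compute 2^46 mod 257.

193

Using repeated squaring:
46 in binary is 101110, i.e. 46 = 32 + 8 + 4 + 2.
2^1 ≡ 2 (mod 257)
2^2 ≡ 2^2 = 4 (mod 257)
2^4 ≡ 4^2 = 16 (mod 257)
2^8 ≡ 16^2 = 256 (mod 257)
2^16 ≡ 256^2 = 65536 ≡ 1 (mod 257)
2^32 ≡ 1^2 = 1 (mod 257)
2^46 = 2^32 * 2^8 * 2^4 * 2^2 ≡ 1 * 256 * 16 * 4 (mod 257).
Accumulate the product:
1 * 256 = 256
256 * 16 = 4096 ≡ 241
241 * 4 = 964 ≡ 193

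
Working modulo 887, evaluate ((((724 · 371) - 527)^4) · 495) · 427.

675

724 · 371 = 268604 ≡ 730 (mod 887)
730 - 527 = 203
(203)^4 ≡ 667 (mod 887)
667 · 495 = 330165 ≡ 201 (mod 887)
201 · 427 = 85827 ≡ 675 (mod 887)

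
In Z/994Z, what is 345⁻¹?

291

Run the extended Euclidean algorithm:
994 = 2*345 + 304
345 = 1*304 + 41
304 = 7*41 + 17
41 = 2*17 + 7
17 = 2*7 + 3
7 = 2*3 + 1
3 = 3*1 + 0
gcd(345, 994) = 1, so the inverse exists.
Back-substitute for 1:
1 = 1*7 − 2*3
  = −2*17 + 5*7
  = 5*41 − 12*17
  = −12*304 + 89*41
  = 89*345 − 101*304
  = −101*994 + 291*345
So 345⁻¹ ≡ 291 (mod 994).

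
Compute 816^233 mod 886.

598

Using repeated squaring:
233 in binary is 11101001, i.e. 233 = 128 + 64 + 32 + 8 + 1.
816^1 ≡ 816 (mod 886)
816^2 ≡ 816^2 = 665856 ≡ 470 (mod 886)
816^4 ≡ 470^2 = 220900 ≡ 286 (mod 886)
816^8 ≡ 286^2 = 81796 ≡ 284 (mod 886)
816^16 ≡ 284^2 = 80656 ≡ 30 (mod 886)
816^32 ≡ 30^2 = 900 ≡ 14 (mod 886)
816^64 ≡ 14^2 = 196 (mod 886)
816^128 ≡ 196^2 = 38416 ≡ 318 (mod 886)
816^233 = 816^128 * 816^64 * 816^32 * 816^8 * 816^1 ≡ 318 * 196 * 14 * 284 * 816 (mod 886).
Accumulate the product:
318 * 196 = 62328 ≡ 308
308 * 14 = 4312 ≡ 768
768 * 284 = 218112 ≡ 156
156 * 816 = 127296 ≡ 598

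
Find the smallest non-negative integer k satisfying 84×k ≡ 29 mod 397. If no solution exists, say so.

317

gcd(84, 397) = 1, so a unique solution mod 397 exists.
84⁻¹ ≡ 52 (mod 397).
k ≡ 52×29 ≡ 317 (mod 397).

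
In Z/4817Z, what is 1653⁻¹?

By the extended Euclidean algorithm:
4817 = 2·1653 + 1511
1653 = 1·1511 + 142
1511 = 10·142 + 91
142 = 1·91 + 51
91 = 1·51 + 40
51 = 1·40 + 11
40 = 3·11 + 7
11 = 1·7 + 4
7 = 1·4 + 3
4 = 1·3 + 1
3 = 3·1 + 0
gcd(1653, 4817) = 1, so the inverse exists.
Bézout: 1 = −454·4817 + 1323·1653.
So 1653⁻¹ ≡ 1323 (mod 4817).

1323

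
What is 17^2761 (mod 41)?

17

Compute successive squares:
2761 in binary is 101011001001, i.e. 2761 = 2048 + 512 + 128 + 64 + 8 + 1.
17^1 ≡ 17 (mod 41)
17^2 ≡ 17^2 = 289 ≡ 2 (mod 41)
17^4 ≡ 2^2 = 4 (mod 41)
17^8 ≡ 4^2 = 16 (mod 41)
17^16 ≡ 16^2 = 256 ≡ 10 (mod 41)
17^32 ≡ 10^2 = 100 ≡ 18 (mod 41)
17^64 ≡ 18^2 = 324 ≡ 37 (mod 41)
17^128 ≡ 37^2 = 1369 ≡ 16 (mod 41)
17^256 ≡ 16^2 = 256 ≡ 10 (mod 41)
17^512 ≡ 10^2 = 100 ≡ 18 (mod 41)
17^1024 ≡ 18^2 = 324 ≡ 37 (mod 41)
17^2048 ≡ 37^2 = 1369 ≡ 16 (mod 41)
17^2761 = 17^2048 · 17^512 · 17^128 · 17^64 · 17^8 · 17^1 ≡ 16 · 18 · 16 · 37 · 16 · 17 (mod 41).
Accumulate the product:
16 · 18 = 288 ≡ 1
1 · 16 = 16
16 · 37 = 592 ≡ 18
18 · 16 = 288 ≡ 1
1 · 17 = 17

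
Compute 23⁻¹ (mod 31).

27

Apply the Euclidean algorithm and back-substitute:
31 = 1*23 + 8
23 = 2*8 + 7
8 = 1*7 + 1
7 = 7*1 + 0
gcd(23, 31) = 1, so the inverse exists.
Bézout: 1 = 3*31 − 4*23.
So 23⁻¹ ≡ −4 ≡ 27 (mod 31).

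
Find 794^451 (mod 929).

276

Using repeated squaring:
451 in binary is 111000011, i.e. 451 = 256 + 128 + 64 + 2 + 1.
794^1 ≡ 794 (mod 929)
794^2 ≡ 794^2 = 630436 ≡ 574 (mod 929)
794^4 ≡ 574^2 = 329476 ≡ 610 (mod 929)
794^8 ≡ 610^2 = 372100 ≡ 500 (mod 929)
794^16 ≡ 500^2 = 250000 ≡ 99 (mod 929)
794^32 ≡ 99^2 = 9801 ≡ 511 (mod 929)
794^64 ≡ 511^2 = 261121 ≡ 72 (mod 929)
794^128 ≡ 72^2 = 5184 ≡ 539 (mod 929)
794^256 ≡ 539^2 = 290521 ≡ 673 (mod 929)
794^451 = 794^256 * 794^128 * 794^64 * 794^2 * 794^1 ≡ 673 * 539 * 72 * 574 * 794 (mod 929).
Accumulate the product:
673 * 539 = 362747 ≡ 437
437 * 72 = 31464 ≡ 807
807 * 574 = 463218 ≡ 576
576 * 794 = 457344 ≡ 276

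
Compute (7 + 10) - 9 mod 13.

7 + 10 = 17 ≡ 4 (mod 13)
4 - 9 = -5 ≡ 8 (mod 13)

8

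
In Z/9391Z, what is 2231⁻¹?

Apply the Euclidean algorithm and back-substitute:
9391 = 4*2231 + 467
2231 = 4*467 + 363
467 = 1*363 + 104
363 = 3*104 + 51
104 = 2*51 + 2
51 = 25*2 + 1
2 = 2*1 + 0
gcd(2231, 9391) = 1, so the inverse exists.
Back-substitute for 1:
1 = 1*51 − 25*2
  = −25*104 + 51*51
  = 51*363 − 178*104
  = −178*467 + 229*363
  = 229*2231 − 1094*467
  = −1094*9391 + 4605*2231
So 2231⁻¹ ≡ 4605 (mod 9391).

4605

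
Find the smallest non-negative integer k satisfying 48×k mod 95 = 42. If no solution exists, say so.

84

gcd(48, 95) = 1, so a unique solution mod 95 exists.
48⁻¹ ≡ 2 (mod 95).
k ≡ 2×42 ≡ 84 (mod 95).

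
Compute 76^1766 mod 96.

64

Using repeated squaring:
76^1 ≡ 76 (mod 96)
76^2 ≡ 76^2 = 5776 ≡ 16 (mod 96)
76^4 ≡ 16^2 = 256 ≡ 64 (mod 96)
76^8 ≡ 64^2 = 4096 ≡ 64 (mod 96)
76^16 ≡ 64^2 = 4096 ≡ 64 (mod 96)
76^32 ≡ 64^2 = 4096 ≡ 64 (mod 96)
76^64 ≡ 64^2 = 4096 ≡ 64 (mod 96)
76^128 ≡ 64^2 = 4096 ≡ 64 (mod 96)
76^256 ≡ 64^2 = 4096 ≡ 64 (mod 96)
76^512 ≡ 64^2 = 4096 ≡ 64 (mod 96)
76^1024 ≡ 64^2 = 4096 ≡ 64 (mod 96)
76^1766 = 76^1024 × 76^512 × 76^128 × 76^64 × 76^32 × 76^4 × 76^2 ≡ 64 × 64 × 64 × 64 × 64 × 64 × 16 (mod 96).
Accumulate the product:
64 × 64 = 4096 ≡ 64
64 × 64 = 4096 ≡ 64
64 × 64 = 4096 ≡ 64
64 × 64 = 4096 ≡ 64
64 × 64 = 4096 ≡ 64
64 × 16 = 1024 ≡ 64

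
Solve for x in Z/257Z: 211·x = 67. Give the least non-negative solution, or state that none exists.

gcd(211, 257) = 1, so a unique solution mod 257 exists.
211⁻¹ ≡ 162 (mod 257).
x ≡ 162·67 ≡ 60 (mod 257).

60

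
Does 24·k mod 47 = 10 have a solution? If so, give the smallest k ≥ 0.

20

gcd(24, 47) = 1, so a unique solution mod 47 exists.
24⁻¹ ≡ 2 (mod 47).
k ≡ 2·10 ≡ 20 (mod 47).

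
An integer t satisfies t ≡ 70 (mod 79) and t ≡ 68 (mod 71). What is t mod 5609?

4257

79⁻¹ mod 71: 79*9 ≡ 1 (mod 71), so 79⁻¹ ≡ 9.
t = 70 + 79*((68 − 70)*9 mod 71) = 70 + 79*53 = 4257.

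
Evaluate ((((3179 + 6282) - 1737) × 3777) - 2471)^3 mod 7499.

3179 + 6282 = 9461 ≡ 1962 (mod 7499)
1962 - 1737 = 225
225 × 3777 = 849825 ≡ 2438 (mod 7499)
2438 - 2471 = -33 ≡ 7466 (mod 7499)
(7466)^3 ≡ 1558 (mod 7499)

1558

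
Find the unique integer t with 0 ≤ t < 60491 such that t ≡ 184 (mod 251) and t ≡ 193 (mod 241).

251⁻¹ mod 241: 251*217 ≡ 1 (mod 241), so 251⁻¹ ≡ 217.
t = 184 + 251*((193 − 184)*217 mod 241) = 184 + 251*25 = 6459.

6459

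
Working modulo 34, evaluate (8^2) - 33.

31

(8)^2 ≡ 30 (mod 34)
30 - 33 = -3 ≡ 31 (mod 34)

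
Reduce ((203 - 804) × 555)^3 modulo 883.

203 - 804 = -601 ≡ 282 (mod 883)
282 × 555 = 156510 ≡ 219 (mod 883)
(219)^3 ≡ 174 (mod 883)

174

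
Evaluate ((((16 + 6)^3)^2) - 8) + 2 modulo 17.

13

16 + 6 = 22 ≡ 5 (mod 17)
(5)^3 ≡ 6 (mod 17)
(6)^2 ≡ 2 (mod 17)
2 - 8 = -6 ≡ 11 (mod 17)
11 + 2 = 13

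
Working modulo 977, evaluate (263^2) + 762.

564

(263)^2 ≡ 779 (mod 977)
779 + 762 = 1541 ≡ 564 (mod 977)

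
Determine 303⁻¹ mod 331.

331 = 1×303 + 28
303 = 10×28 + 23
28 = 1×23 + 5
23 = 4×5 + 3
5 = 1×3 + 2
3 = 1×2 + 1
2 = 2×1 + 0
gcd(303, 331) = 1, so the inverse exists.
Back-substitute for 1:
1 = 1×3 − 1×2
  = −1×5 + 2×3
  = 2×23 − 9×5
  = −9×28 + 11×23
  = 11×303 − 119×28
  = −119×331 + 130×303
So 303⁻¹ ≡ 130 (mod 331).

130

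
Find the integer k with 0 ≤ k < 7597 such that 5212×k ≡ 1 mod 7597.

3386

7597 = 1·5212 + 2385
5212 = 2·2385 + 442
2385 = 5·442 + 175
442 = 2·175 + 92
175 = 1·92 + 83
92 = 1·83 + 9
83 = 9·9 + 2
9 = 4·2 + 1
2 = 2·1 + 0
gcd(5212, 7597) = 1, so the inverse exists.
Bézout: 1 = −2323·7597 + 3386·5212.
So 5212⁻¹ ≡ 3386 (mod 7597).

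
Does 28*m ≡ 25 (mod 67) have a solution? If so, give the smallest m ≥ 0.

32

gcd(28, 67) = 1, so a unique solution mod 67 exists.
28⁻¹ ≡ 12 (mod 67).
m ≡ 12*25 ≡ 32 (mod 67).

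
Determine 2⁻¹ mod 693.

By the extended Euclidean algorithm:
693 = 346*2 + 1
2 = 2*1 + 0
gcd(2, 693) = 1, so the inverse exists.
Bézout: 1 = 1*693 − 346*2.
So 2⁻¹ ≡ −346 ≡ 347 (mod 693).

347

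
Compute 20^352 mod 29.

20^1 ≡ 20 (mod 29)
20^2 ≡ 20^2 = 400 ≡ 23 (mod 29)
20^4 ≡ 23^2 = 529 ≡ 7 (mod 29)
20^8 ≡ 7^2 = 49 ≡ 20 (mod 29)
20^16 ≡ 20^2 = 400 ≡ 23 (mod 29)
20^32 ≡ 23^2 = 529 ≡ 7 (mod 29)
20^64 ≡ 7^2 = 49 ≡ 20 (mod 29)
20^128 ≡ 20^2 = 400 ≡ 23 (mod 29)
20^256 ≡ 23^2 = 529 ≡ 7 (mod 29)
20^352 = 20^256 * 20^64 * 20^32 ≡ 7 * 20 * 7 (mod 29).
Accumulate the product:
7 * 20 = 140 ≡ 24
24 * 7 = 168 ≡ 23

23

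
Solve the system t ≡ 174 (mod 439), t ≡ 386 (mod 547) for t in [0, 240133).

439⁻¹ mod 547: 439·157 ≡ 1 (mod 547), so 439⁻¹ ≡ 157.
t = 174 + 439·((386 − 174)·157 mod 547) = 174 + 439·464 = 203870.

203870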